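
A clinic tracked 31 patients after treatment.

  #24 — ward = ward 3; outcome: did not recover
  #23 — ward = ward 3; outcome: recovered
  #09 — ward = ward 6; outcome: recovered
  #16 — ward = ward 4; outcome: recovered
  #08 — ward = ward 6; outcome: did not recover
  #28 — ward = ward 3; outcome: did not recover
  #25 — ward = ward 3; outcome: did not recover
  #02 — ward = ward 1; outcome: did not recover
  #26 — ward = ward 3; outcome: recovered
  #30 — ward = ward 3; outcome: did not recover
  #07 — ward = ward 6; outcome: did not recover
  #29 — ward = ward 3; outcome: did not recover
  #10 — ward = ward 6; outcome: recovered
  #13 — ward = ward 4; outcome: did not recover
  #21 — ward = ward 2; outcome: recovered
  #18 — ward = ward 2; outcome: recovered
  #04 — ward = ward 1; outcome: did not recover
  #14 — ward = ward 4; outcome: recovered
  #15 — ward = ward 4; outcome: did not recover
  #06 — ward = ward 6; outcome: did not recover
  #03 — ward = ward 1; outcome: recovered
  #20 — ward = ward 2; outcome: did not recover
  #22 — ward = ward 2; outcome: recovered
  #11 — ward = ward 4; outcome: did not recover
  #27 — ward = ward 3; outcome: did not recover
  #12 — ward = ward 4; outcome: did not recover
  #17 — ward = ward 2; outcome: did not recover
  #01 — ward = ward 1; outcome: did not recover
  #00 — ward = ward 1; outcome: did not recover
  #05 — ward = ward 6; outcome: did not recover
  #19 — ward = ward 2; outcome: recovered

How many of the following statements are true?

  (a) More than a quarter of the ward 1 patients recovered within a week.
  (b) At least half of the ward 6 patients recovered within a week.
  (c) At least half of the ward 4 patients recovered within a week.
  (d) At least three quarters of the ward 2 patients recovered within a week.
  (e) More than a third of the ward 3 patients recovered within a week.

0

(a) ward 1: |A| = 5, |A ∩ B| = 1; needs |A ∩ B| / |A| > 1/4 — false.
(b) ward 6: |A| = 6, |A ∩ B| = 2; needs |A ∩ B| ≥ |A ∖ B| — false.
(c) ward 4: |A| = 6, |A ∩ B| = 2; needs |A ∩ B| ≥ |A ∖ B| — false.
(d) ward 2: |A| = 6, |A ∩ B| = 4; needs |A ∩ B| / |A| ≥ 3/4 — false.
(e) ward 3: |A| = 8, |A ∩ B| = 2; needs |A ∩ B| / |A| > 1/3 — false.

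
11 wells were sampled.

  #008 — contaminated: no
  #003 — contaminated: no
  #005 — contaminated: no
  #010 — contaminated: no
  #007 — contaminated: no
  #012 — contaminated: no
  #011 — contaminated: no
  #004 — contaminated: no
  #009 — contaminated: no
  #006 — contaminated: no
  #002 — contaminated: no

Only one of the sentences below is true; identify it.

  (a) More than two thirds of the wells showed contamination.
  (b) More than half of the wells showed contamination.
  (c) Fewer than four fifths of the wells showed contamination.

|A| = 11, |A ∩ B| = 0, |A ∖ B| = 11.
(a) requires |A ∩ B| / |A| > 2/3: false.
(b) requires |A ∩ B| > |A ∖ B|: false.
(c) requires |A ∩ B| / |A| < 4/5: true.

(c)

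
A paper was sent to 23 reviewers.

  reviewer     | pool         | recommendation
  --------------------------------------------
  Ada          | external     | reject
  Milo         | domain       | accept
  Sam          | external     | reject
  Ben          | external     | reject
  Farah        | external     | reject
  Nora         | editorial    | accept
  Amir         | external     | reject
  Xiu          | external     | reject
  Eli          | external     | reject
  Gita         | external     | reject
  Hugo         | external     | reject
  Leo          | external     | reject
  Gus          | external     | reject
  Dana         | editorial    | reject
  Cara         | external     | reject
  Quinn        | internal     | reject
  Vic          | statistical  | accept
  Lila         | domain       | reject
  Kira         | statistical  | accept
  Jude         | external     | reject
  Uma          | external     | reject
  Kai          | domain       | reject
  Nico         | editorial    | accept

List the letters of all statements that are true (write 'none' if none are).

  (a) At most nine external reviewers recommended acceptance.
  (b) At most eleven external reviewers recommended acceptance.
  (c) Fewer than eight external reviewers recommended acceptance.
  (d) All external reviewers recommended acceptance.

(a), (b), (c)

|A| = 14, |A ∩ B| = 0, |A ∖ B| = 14.
(a) |A ∩ B| ≤ 9: holds.
(b) |A ∩ B| ≤ 11: holds.
(c) |A ∩ B| < 8: holds.
(d) A ⊆ B, i.e. every element of A is in B (|A ∖ B| = 0): fails.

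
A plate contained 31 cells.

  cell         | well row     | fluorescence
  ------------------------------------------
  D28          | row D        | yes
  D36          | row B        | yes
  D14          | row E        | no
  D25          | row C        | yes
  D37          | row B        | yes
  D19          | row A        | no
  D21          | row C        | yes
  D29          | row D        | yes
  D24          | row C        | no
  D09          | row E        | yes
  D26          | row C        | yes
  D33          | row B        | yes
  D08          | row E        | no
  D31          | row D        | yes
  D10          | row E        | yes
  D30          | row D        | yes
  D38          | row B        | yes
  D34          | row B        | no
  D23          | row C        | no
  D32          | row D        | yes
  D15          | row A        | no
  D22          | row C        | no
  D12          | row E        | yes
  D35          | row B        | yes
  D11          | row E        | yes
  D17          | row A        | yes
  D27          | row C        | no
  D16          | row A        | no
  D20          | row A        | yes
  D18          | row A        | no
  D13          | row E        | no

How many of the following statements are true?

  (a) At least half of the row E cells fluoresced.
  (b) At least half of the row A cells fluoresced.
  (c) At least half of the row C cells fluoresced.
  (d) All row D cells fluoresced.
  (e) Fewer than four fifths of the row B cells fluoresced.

2

(a) row E: |A| = 7, |A ∩ B| = 4; needs |A ∩ B| ≥ |A ∖ B| — true.
(b) row A: |A| = 6, |A ∩ B| = 2; needs |A ∩ B| ≥ |A ∖ B| — false.
(c) row C: |A| = 7, |A ∩ B| = 3; needs |A ∩ B| ≥ |A ∖ B| — false.
(d) row D: |A| = 5, |A ∩ B| = 5; needs A ⊆ B, i.e. every element of A is in B (|A ∖ B| = 0) — true.
(e) row B: |A| = 6, |A ∩ B| = 5; needs |A ∩ B| / |A| < 4/5 — false.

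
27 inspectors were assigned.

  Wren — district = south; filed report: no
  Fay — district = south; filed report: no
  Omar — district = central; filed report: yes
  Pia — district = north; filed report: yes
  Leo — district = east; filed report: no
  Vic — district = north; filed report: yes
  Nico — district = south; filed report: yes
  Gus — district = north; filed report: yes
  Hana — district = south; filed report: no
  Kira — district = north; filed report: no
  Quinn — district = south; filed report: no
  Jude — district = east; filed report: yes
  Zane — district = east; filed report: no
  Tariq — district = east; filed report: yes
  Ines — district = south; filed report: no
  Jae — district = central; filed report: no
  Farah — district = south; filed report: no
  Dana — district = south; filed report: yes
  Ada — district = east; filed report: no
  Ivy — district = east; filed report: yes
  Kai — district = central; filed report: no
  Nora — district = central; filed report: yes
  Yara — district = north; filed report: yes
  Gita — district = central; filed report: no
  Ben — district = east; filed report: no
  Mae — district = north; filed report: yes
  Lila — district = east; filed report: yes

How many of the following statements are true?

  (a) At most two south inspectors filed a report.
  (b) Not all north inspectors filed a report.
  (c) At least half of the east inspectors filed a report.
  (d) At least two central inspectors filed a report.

4

(a) south: |A| = 8, |A ∩ B| = 2; needs |A ∩ B| ≤ 2 — true.
(b) north: |A| = 6, |A ∩ B| = 5; needs A ⊄ B (|A ∖ B| ≥ 1) — true.
(c) east: |A| = 8, |A ∩ B| = 4; needs |A ∩ B| ≥ |A ∖ B| — true.
(d) central: |A| = 5, |A ∩ B| = 2; needs |A ∩ B| ≥ 2 — true.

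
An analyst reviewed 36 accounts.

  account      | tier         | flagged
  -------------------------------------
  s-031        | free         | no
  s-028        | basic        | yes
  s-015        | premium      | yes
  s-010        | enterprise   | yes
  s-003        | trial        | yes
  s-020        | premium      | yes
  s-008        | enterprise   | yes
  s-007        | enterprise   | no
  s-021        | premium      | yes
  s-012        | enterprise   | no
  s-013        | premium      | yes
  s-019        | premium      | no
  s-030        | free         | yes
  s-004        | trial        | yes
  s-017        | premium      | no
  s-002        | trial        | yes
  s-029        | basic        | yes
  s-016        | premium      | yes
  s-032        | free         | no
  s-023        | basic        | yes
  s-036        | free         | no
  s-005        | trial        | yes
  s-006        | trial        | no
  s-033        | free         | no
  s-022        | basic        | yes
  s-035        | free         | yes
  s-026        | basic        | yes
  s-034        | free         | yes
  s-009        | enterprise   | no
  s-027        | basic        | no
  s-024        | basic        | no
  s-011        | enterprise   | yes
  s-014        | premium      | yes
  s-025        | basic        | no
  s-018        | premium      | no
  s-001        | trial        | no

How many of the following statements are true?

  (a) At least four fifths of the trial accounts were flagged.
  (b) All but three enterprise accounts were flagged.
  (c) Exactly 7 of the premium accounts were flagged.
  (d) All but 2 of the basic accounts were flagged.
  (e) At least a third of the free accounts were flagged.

2

(a) trial: |A| = 6, |A ∩ B| = 4; needs |A ∩ B| / |A| ≥ 4/5 — false.
(b) enterprise: |A| = 6, |A ∩ B| = 3; needs |A ∖ B| = 3 — true.
(c) premium: |A| = 9, |A ∩ B| = 6; needs |A ∩ B| = 7 — false.
(d) basic: |A| = 8, |A ∩ B| = 5; needs |A ∖ B| = 2 — false.
(e) free: |A| = 7, |A ∩ B| = 3; needs |A ∩ B| / |A| ≥ 1/3 — true.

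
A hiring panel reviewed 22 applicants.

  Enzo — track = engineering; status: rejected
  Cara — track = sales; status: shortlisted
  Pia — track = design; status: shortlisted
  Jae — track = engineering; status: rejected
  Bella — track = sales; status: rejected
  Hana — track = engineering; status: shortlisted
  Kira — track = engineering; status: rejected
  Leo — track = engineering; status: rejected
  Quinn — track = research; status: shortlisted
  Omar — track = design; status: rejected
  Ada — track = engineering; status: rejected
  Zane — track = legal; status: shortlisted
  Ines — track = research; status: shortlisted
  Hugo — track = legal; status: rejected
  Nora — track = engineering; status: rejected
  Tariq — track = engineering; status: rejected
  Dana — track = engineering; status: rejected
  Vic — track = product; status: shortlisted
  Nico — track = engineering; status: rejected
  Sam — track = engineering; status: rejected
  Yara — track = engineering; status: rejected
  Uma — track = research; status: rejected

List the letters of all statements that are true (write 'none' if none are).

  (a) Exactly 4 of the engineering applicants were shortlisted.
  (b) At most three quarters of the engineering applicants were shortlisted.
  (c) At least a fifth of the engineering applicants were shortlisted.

(b)

|A| = 12, |A ∩ B| = 1, |A ∖ B| = 11.
(a) |A ∩ B| = 4: fails.
(b) |A ∩ B| / |A| ≤ 3/4: holds.
(c) |A ∩ B| / |A| ≥ 1/5: fails.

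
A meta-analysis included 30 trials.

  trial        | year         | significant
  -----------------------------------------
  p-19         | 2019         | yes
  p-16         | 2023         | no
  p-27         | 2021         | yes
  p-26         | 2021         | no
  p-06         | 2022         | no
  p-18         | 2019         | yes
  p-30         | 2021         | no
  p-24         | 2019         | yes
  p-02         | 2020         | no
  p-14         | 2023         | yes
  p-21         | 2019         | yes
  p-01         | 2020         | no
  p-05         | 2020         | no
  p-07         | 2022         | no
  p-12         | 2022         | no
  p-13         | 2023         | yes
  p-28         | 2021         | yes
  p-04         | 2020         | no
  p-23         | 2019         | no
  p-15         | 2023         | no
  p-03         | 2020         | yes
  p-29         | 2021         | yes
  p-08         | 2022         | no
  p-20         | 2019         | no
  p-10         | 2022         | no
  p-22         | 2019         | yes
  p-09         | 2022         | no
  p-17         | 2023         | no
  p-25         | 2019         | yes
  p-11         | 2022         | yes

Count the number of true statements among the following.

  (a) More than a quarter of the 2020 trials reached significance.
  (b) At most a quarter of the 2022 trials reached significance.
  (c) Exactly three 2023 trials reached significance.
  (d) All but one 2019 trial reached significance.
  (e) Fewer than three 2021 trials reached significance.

(a) 2020: |A| = 5, |A ∩ B| = 1; needs |A ∩ B| / |A| > 1/4 — false.
(b) 2022: |A| = 7, |A ∩ B| = 1; needs |A ∩ B| / |A| ≤ 1/4 — true.
(c) 2023: |A| = 5, |A ∩ B| = 2; needs |A ∩ B| = 3 — false.
(d) 2019: |A| = 8, |A ∩ B| = 6; needs |A ∖ B| = 1 — false.
(e) 2021: |A| = 5, |A ∩ B| = 3; needs |A ∩ B| < 3 — false.

1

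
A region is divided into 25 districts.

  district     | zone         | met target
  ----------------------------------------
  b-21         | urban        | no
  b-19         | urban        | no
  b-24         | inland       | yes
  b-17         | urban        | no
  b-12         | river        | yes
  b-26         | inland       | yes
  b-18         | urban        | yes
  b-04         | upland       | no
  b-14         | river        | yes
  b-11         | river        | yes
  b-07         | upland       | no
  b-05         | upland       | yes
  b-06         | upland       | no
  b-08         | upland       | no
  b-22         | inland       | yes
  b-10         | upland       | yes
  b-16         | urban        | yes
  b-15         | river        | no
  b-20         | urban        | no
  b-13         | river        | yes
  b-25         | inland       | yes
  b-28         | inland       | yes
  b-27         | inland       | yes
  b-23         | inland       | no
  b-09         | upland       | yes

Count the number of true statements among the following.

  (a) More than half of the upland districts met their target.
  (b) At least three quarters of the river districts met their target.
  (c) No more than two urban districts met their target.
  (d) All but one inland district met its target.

3

(a) upland: |A| = 7, |A ∩ B| = 3; needs |A ∩ B| > |A ∖ B| — false.
(b) river: |A| = 5, |A ∩ B| = 4; needs |A ∩ B| / |A| ≥ 3/4 — true.
(c) urban: |A| = 6, |A ∩ B| = 2; needs |A ∩ B| ≤ 2 — true.
(d) inland: |A| = 7, |A ∩ B| = 6; needs |A ∖ B| = 1 — true.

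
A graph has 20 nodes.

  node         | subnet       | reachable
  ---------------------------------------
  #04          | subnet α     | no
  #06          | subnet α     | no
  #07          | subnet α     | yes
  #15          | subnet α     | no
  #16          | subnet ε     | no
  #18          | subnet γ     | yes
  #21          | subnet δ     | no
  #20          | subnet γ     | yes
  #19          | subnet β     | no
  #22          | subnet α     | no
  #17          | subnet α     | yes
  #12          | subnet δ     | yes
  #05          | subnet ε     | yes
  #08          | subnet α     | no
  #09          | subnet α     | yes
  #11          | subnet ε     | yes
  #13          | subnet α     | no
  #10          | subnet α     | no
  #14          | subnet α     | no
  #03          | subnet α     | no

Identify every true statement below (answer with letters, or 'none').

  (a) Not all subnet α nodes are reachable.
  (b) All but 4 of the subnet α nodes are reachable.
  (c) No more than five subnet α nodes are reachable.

(a), (c)

|A| = 12, |A ∩ B| = 3, |A ∖ B| = 9.
(a) A ⊄ B (|A ∖ B| ≥ 1): holds.
(b) |A ∖ B| = 4: fails.
(c) |A ∩ B| ≤ 5: holds.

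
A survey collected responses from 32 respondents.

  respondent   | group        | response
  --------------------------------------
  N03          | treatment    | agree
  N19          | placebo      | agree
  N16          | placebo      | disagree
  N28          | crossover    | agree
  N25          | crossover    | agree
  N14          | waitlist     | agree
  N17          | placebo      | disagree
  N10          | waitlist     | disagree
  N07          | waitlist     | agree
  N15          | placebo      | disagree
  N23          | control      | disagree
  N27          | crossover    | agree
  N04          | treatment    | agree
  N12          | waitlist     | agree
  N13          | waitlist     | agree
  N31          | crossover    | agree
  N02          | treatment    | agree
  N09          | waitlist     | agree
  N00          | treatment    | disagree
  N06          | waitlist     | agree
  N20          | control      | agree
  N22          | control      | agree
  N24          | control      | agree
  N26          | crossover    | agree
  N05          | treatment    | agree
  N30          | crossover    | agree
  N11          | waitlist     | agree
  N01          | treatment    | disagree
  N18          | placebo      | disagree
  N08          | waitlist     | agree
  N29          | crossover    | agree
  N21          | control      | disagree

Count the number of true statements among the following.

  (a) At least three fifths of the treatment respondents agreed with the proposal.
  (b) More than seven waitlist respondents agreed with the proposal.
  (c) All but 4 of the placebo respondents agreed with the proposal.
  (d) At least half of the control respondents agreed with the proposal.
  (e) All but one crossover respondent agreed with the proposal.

(a) treatment: |A| = 6, |A ∩ B| = 4; needs |A ∩ B| / |A| ≥ 3/5 — true.
(b) waitlist: |A| = 9, |A ∩ B| = 8; needs |A ∩ B| > 7 — true.
(c) placebo: |A| = 5, |A ∩ B| = 1; needs |A ∖ B| = 4 — true.
(d) control: |A| = 5, |A ∩ B| = 3; needs |A ∩ B| ≥ |A ∖ B| — true.
(e) crossover: |A| = 7, |A ∩ B| = 7; needs |A ∖ B| = 1 — false.

4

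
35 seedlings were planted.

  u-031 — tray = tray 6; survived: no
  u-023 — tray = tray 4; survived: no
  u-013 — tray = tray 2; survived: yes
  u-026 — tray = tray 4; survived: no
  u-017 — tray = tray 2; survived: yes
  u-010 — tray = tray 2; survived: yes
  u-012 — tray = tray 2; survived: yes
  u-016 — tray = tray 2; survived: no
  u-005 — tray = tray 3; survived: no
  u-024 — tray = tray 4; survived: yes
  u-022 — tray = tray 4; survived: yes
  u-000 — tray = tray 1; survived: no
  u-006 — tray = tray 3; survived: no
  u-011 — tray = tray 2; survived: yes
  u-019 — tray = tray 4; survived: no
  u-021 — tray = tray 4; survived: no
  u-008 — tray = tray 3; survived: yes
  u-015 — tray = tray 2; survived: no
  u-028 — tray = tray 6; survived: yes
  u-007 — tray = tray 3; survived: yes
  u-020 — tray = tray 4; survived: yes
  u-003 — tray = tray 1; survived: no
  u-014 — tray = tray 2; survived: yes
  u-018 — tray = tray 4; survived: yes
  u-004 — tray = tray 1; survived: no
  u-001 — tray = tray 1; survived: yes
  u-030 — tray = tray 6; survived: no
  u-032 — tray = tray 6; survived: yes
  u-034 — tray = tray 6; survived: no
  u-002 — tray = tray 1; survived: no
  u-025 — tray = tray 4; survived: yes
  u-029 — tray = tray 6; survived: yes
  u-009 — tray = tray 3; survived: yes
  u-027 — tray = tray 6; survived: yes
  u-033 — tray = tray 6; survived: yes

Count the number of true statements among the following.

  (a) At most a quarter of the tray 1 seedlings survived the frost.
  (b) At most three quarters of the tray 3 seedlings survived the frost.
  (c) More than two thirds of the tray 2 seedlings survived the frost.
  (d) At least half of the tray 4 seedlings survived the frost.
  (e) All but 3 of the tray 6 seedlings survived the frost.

(a) tray 1: |A| = 5, |A ∩ B| = 1; needs |A ∩ B| / |A| ≤ 1/4 — true.
(b) tray 3: |A| = 5, |A ∩ B| = 3; needs |A ∩ B| / |A| ≤ 3/4 — true.
(c) tray 2: |A| = 8, |A ∩ B| = 6; needs |A ∩ B| / |A| > 2/3 — true.
(d) tray 4: |A| = 9, |A ∩ B| = 5; needs |A ∩ B| ≥ |A ∖ B| — true.
(e) tray 6: |A| = 8, |A ∩ B| = 5; needs |A ∖ B| = 3 — true.

5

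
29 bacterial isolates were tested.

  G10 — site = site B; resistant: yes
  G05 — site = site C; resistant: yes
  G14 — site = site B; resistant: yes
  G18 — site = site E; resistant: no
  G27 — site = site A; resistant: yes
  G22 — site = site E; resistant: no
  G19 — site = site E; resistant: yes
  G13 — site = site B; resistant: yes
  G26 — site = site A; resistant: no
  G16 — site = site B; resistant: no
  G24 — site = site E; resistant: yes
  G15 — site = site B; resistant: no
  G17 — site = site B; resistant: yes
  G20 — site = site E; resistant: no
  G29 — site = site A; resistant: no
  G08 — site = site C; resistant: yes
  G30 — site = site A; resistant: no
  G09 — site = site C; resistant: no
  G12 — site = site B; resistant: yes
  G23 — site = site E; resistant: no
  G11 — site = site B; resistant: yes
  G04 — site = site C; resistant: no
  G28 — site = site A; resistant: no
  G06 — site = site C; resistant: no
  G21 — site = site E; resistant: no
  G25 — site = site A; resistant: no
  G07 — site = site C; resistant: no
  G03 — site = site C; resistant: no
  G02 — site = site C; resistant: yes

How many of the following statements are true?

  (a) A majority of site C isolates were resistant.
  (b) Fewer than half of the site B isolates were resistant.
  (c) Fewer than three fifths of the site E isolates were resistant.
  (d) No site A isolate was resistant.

(a) site C: |A| = 8, |A ∩ B| = 3; needs |A ∩ B| > |A ∖ B| — false.
(b) site B: |A| = 8, |A ∩ B| = 6; needs |A ∩ B| < |A ∖ B| — false.
(c) site E: |A| = 7, |A ∩ B| = 2; needs |A ∩ B| / |A| < 3/5 — true.
(d) site A: |A| = 6, |A ∩ B| = 1; needs A ∩ B = ∅ (|A ∩ B| = 0) — false.

1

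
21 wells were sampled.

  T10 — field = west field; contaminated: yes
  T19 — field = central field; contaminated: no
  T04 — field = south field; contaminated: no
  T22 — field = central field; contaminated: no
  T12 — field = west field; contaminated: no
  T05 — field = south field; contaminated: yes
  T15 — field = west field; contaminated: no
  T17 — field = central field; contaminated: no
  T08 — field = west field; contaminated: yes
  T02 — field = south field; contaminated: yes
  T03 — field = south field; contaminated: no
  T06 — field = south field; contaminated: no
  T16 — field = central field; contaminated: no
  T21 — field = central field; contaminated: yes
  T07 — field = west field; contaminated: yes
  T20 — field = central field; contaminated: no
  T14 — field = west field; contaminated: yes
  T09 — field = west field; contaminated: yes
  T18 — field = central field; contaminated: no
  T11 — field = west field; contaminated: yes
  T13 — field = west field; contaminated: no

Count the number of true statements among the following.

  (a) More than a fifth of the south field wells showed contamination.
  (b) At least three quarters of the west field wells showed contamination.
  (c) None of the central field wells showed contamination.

1

(a) south field: |A| = 5, |A ∩ B| = 2; needs |A ∩ B| / |A| > 1/5 — true.
(b) west field: |A| = 9, |A ∩ B| = 6; needs |A ∩ B| / |A| ≥ 3/4 — false.
(c) central field: |A| = 7, |A ∩ B| = 1; needs A ∩ B = ∅ (|A ∩ B| = 0) — false.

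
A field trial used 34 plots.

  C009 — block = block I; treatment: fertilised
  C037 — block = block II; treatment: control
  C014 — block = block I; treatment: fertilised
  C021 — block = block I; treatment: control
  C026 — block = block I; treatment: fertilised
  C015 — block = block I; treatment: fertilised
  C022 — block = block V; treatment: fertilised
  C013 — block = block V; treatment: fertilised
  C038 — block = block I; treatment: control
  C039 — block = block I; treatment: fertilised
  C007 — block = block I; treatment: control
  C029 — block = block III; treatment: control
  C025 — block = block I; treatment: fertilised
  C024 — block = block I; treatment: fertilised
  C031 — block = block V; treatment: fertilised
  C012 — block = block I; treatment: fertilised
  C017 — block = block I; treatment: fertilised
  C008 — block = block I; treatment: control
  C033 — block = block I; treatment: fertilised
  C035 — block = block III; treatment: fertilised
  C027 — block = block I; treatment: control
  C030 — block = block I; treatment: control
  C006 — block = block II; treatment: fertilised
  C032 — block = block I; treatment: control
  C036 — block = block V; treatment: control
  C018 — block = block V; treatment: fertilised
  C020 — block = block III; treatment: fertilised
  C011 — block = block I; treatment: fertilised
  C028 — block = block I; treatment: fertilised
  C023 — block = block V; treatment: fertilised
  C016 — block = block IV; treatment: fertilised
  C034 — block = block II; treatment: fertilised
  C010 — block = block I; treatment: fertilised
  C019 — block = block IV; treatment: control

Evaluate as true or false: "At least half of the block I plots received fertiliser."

True

'At least half of the block I plots received fertiliser' holds iff |A ∩ B| ≥ |A ∖ B|.
|A| = 20, |A ∩ B| = 13, |A ∖ B| = 7.
13 > 7, so the statement is true.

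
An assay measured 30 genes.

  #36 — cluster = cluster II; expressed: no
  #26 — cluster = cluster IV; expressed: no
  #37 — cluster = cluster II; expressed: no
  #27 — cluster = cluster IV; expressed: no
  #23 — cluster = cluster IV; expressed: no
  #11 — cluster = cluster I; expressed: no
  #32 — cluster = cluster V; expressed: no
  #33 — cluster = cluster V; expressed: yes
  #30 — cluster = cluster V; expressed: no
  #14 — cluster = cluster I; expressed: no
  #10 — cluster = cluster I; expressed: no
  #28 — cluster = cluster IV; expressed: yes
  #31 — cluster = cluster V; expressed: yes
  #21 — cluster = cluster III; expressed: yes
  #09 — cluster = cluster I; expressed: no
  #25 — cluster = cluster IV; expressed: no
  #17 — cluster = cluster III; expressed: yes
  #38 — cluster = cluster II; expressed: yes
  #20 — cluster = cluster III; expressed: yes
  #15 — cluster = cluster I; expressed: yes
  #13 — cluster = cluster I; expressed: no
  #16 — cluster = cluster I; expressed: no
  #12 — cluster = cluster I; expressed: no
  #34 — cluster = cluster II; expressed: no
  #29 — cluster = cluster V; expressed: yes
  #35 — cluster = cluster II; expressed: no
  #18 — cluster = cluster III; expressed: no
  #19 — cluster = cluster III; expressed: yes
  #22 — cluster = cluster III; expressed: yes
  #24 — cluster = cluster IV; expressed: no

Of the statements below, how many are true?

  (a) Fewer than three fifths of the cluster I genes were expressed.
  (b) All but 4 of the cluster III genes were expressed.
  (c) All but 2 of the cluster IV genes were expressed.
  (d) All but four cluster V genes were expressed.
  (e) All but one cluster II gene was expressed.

1

(a) cluster I: |A| = 8, |A ∩ B| = 1; needs |A ∩ B| / |A| < 3/5 — true.
(b) cluster III: |A| = 6, |A ∩ B| = 5; needs |A ∖ B| = 4 — false.
(c) cluster IV: |A| = 6, |A ∩ B| = 1; needs |A ∖ B| = 2 — false.
(d) cluster V: |A| = 5, |A ∩ B| = 3; needs |A ∖ B| = 4 — false.
(e) cluster II: |A| = 5, |A ∩ B| = 1; needs |A ∖ B| = 1 — false.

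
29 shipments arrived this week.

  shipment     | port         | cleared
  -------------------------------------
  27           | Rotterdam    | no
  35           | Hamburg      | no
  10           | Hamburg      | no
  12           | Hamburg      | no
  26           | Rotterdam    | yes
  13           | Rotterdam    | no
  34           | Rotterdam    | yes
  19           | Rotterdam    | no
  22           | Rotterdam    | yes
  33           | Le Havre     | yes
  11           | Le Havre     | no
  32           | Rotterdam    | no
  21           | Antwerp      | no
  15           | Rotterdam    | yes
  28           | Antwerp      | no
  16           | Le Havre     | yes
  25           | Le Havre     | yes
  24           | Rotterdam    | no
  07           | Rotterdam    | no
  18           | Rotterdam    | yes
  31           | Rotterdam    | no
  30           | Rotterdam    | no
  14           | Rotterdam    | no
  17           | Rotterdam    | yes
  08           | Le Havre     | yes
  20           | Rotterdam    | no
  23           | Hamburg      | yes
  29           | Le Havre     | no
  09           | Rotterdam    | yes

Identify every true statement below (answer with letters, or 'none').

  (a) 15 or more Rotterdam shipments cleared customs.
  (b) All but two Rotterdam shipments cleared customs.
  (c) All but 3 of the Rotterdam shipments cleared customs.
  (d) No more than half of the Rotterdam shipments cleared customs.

(d)

|A| = 17, |A ∩ B| = 7, |A ∖ B| = 10.
(a) |A ∩ B| ≥ 15: fails.
(b) |A ∖ B| = 2: fails.
(c) |A ∖ B| = 3: fails.
(d) |A ∩ B| ≤ |A ∖ B|: holds.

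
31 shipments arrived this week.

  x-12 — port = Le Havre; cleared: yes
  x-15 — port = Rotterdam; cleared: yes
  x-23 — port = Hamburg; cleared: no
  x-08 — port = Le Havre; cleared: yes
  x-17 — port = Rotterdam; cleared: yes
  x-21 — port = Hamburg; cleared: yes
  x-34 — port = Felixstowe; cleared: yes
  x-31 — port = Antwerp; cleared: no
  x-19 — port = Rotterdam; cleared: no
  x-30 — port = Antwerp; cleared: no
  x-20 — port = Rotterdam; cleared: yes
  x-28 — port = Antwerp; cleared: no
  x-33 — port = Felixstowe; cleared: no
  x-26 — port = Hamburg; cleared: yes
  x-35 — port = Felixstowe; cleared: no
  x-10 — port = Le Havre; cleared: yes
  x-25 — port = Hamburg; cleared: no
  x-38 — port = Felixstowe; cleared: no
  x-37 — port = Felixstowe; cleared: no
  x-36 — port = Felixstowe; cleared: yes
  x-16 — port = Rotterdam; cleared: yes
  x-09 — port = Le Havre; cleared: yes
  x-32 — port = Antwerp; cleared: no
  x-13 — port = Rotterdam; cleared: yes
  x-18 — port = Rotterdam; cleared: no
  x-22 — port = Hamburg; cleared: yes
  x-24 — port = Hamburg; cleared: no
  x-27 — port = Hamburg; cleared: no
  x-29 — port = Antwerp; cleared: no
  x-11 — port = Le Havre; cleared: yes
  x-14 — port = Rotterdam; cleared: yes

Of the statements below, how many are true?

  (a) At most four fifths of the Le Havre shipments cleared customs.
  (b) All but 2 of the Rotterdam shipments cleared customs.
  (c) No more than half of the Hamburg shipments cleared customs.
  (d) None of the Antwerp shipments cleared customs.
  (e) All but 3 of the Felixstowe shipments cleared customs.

3

(a) Le Havre: |A| = 5, |A ∩ B| = 5; needs |A ∩ B| / |A| ≤ 4/5 — false.
(b) Rotterdam: |A| = 8, |A ∩ B| = 6; needs |A ∖ B| = 2 — true.
(c) Hamburg: |A| = 7, |A ∩ B| = 3; needs |A ∩ B| ≤ |A ∖ B| — true.
(d) Antwerp: |A| = 5, |A ∩ B| = 0; needs A ∩ B = ∅ (|A ∩ B| = 0) — true.
(e) Felixstowe: |A| = 6, |A ∩ B| = 2; needs |A ∖ B| = 3 — false.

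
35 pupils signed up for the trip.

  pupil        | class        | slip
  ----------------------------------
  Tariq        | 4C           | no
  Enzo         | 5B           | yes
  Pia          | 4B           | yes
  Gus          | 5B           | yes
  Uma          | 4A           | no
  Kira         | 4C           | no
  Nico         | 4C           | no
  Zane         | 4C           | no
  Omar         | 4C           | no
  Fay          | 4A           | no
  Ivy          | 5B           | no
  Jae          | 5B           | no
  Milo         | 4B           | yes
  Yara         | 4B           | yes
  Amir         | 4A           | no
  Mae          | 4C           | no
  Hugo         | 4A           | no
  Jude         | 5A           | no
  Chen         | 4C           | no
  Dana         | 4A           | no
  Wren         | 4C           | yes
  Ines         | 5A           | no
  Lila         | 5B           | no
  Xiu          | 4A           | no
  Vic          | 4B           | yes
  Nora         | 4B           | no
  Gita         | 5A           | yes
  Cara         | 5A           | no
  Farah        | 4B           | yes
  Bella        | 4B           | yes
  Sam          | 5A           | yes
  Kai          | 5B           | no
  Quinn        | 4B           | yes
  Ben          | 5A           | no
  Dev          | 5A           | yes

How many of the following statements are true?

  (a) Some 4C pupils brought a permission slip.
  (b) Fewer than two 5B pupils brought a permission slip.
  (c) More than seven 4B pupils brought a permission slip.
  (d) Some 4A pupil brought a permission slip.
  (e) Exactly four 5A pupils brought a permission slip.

1

(a) 4C: |A| = 8, |A ∩ B| = 1; needs A ∩ B ≠ ∅ (|A ∩ B| ≥ 1) — true.
(b) 5B: |A| = 6, |A ∩ B| = 2; needs |A ∩ B| < 2 — false.
(c) 4B: |A| = 8, |A ∩ B| = 7; needs |A ∩ B| > 7 — false.
(d) 4A: |A| = 6, |A ∩ B| = 0; needs A ∩ B ≠ ∅ (|A ∩ B| ≥ 1) — false.
(e) 5A: |A| = 7, |A ∩ B| = 3; needs |A ∩ B| = 4 — false.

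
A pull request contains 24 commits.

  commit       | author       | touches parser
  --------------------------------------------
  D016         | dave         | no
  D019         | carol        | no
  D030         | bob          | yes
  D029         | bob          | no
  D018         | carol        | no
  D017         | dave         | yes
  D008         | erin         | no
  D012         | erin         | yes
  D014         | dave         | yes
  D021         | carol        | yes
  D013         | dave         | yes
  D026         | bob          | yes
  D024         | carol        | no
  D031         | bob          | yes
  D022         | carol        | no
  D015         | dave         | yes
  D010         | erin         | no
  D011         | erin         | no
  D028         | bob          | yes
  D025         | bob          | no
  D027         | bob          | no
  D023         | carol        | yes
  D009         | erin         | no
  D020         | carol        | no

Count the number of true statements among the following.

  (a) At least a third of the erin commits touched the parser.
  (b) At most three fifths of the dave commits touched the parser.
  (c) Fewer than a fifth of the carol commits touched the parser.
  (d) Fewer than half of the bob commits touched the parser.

0

(a) erin: |A| = 5, |A ∩ B| = 1; needs |A ∩ B| / |A| ≥ 1/3 — false.
(b) dave: |A| = 5, |A ∩ B| = 4; needs |A ∩ B| / |A| ≤ 3/5 — false.
(c) carol: |A| = 7, |A ∩ B| = 2; needs |A ∩ B| / |A| < 1/5 — false.
(d) bob: |A| = 7, |A ∩ B| = 4; needs |A ∩ B| < |A ∖ B| — false.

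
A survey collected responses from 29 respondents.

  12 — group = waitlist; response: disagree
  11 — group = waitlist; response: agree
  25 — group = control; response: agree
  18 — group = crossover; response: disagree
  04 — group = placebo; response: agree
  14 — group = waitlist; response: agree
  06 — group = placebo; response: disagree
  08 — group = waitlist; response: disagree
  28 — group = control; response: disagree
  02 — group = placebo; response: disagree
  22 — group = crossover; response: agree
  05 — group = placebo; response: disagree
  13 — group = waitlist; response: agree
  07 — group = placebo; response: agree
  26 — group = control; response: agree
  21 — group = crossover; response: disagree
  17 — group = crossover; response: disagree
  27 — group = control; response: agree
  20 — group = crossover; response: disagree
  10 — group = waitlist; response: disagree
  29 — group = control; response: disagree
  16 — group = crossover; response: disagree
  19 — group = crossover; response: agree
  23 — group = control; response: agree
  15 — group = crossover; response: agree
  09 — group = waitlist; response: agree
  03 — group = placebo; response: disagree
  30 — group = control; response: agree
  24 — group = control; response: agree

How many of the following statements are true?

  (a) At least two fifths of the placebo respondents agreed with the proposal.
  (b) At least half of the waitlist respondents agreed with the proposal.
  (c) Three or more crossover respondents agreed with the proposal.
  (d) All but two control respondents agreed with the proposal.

3

(a) placebo: |A| = 6, |A ∩ B| = 2; needs |A ∩ B| / |A| ≥ 2/5 — false.
(b) waitlist: |A| = 7, |A ∩ B| = 4; needs |A ∩ B| ≥ |A ∖ B| — true.
(c) crossover: |A| = 8, |A ∩ B| = 3; needs |A ∩ B| ≥ 3 — true.
(d) control: |A| = 8, |A ∩ B| = 6; needs |A ∖ B| = 2 — true.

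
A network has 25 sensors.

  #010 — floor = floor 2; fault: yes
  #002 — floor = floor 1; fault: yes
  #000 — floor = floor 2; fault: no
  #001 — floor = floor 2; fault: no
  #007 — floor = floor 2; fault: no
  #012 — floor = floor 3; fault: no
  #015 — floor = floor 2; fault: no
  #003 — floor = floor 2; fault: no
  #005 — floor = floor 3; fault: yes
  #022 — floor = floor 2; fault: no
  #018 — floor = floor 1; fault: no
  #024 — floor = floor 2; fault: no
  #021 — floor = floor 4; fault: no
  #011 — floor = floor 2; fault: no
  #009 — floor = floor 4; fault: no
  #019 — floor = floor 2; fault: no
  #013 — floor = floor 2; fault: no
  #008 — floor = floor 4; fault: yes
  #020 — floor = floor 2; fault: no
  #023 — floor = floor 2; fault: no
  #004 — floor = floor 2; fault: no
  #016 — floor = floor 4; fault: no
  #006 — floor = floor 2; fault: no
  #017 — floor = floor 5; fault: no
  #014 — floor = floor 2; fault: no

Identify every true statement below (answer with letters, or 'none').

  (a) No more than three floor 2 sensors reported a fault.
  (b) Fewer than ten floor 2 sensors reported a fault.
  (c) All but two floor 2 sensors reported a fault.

(a), (b)

|A| = 16, |A ∩ B| = 1, |A ∖ B| = 15.
(a) |A ∩ B| ≤ 3: holds.
(b) |A ∩ B| < 10: holds.
(c) |A ∖ B| = 2: fails.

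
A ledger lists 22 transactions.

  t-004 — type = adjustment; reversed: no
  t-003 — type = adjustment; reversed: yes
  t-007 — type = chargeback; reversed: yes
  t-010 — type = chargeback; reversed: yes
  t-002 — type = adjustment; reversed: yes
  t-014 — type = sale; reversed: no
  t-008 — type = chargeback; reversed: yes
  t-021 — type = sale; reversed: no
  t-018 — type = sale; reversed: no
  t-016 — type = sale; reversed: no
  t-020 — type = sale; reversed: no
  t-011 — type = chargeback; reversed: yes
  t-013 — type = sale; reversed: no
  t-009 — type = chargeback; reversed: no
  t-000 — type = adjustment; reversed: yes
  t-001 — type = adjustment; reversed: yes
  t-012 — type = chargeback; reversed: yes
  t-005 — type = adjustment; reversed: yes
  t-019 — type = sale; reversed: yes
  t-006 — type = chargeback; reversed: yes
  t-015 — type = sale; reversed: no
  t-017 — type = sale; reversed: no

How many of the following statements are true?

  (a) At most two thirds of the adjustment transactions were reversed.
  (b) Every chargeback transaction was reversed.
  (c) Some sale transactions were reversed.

(a) adjustment: |A| = 6, |A ∩ B| = 5; needs |A ∩ B| / |A| ≤ 2/3 — false.
(b) chargeback: |A| = 7, |A ∩ B| = 6; needs A ⊆ B, i.e. every element of A is in B (|A ∖ B| = 0) — false.
(c) sale: |A| = 9, |A ∩ B| = 1; needs A ∩ B ≠ ∅ (|A ∩ B| ≥ 1) — true.

1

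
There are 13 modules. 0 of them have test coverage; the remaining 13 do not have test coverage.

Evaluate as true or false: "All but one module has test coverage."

False

'All but one module has test coverage' holds iff |A ∖ B| = 1.
|A| = 13, |A ∩ B| = 0, |A ∖ B| = 13.
|A ∖ B| = 13, so the statement is false.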